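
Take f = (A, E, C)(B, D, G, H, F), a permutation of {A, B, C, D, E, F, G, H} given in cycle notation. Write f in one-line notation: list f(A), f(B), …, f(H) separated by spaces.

E D A G C B H F

Each element maps to the next entry in its cycle (wrapping to the front): A→E, B→D, C→A, D→G, E→C, F→B, G→H, H→F.
So the one-line form is E D A G C B H F.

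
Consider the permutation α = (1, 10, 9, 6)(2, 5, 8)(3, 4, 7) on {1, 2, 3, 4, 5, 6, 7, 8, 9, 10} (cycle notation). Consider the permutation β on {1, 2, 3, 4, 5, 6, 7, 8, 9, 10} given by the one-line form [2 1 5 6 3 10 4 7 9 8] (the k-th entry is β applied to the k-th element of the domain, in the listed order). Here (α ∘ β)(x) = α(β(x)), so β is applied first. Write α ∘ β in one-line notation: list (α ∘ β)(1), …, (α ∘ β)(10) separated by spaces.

5 10 8 1 4 9 7 3 6 2

For each element, apply β then α: 1 → 2 → 5; 2 → 1 → 10; 3 → 5 → 8; 4 → 6 → 1; 5 → 3 → 4; 6 → 10 → 9; 7 → 4 → 7; 8 → 7 → 3; 9 → 9 → 6; 10 → 8 → 2.
Collecting the images, α ∘ β = [5 10 8 1 4 9 7 3 6 2].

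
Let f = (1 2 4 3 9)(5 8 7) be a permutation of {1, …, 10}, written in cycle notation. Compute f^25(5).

8

5 lies in the 3-cycle (5 8 7).
On a 3-cycle, f^3 is the identity, so f^25 = f^1 there (25 ≡ 1 mod 3).
Advancing 1 step from 5: 5 → 8.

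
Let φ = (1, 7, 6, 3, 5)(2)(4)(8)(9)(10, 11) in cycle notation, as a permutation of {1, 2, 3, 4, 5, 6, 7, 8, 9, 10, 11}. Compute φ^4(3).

6

3 lies in the 5-cycle (1, 7, 6, 3, 5).
Advancing 4 steps from 3: 3 → 5 → 1 → 7 → 6.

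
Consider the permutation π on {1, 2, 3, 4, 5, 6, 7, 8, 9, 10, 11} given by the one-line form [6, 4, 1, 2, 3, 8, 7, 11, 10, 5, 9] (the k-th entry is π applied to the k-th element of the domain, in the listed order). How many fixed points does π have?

The fixed points (elements with π(x) = x) are {7}, so there is 1.

1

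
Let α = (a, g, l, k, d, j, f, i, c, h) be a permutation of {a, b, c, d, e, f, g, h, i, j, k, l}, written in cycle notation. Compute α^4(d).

c

d lies in the 10-cycle (a, g, l, k, d, j, f, i, c, h).
Stepping 4 places around the cycle: d → j → f → i → c.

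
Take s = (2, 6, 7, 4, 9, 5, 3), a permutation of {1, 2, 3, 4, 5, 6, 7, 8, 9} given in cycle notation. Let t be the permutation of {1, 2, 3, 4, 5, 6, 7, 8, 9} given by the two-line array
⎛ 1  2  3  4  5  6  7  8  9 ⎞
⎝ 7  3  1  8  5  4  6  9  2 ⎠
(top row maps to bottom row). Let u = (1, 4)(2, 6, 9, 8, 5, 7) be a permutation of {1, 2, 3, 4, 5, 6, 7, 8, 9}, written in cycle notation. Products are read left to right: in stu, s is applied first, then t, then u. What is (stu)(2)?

Chase 2: s(2) = 6; t(6) = 4; u(4) = 1. Hence (stu)(2) = 1.

1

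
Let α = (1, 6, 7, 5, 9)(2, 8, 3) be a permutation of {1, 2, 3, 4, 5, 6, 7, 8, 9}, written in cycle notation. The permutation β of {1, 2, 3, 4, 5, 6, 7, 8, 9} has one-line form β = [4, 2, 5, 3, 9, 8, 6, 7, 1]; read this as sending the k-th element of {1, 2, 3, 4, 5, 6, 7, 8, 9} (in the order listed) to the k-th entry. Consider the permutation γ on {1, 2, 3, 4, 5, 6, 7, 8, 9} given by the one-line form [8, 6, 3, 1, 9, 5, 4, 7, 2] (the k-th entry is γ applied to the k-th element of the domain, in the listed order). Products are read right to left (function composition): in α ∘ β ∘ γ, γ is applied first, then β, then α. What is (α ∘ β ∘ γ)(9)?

Apply the permutations in order: γ(9) = 2, then β(2) = 2, then α(2) = 8. So (α ∘ β ∘ γ)(9) = 8.

8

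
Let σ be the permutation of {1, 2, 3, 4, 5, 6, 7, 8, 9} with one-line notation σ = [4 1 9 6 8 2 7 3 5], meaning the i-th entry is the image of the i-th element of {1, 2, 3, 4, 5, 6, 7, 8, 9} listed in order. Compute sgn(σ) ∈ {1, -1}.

In disjoint-cycle form the cycle lengths are 4, 4, 1.
A cycle is odd iff its length is even; σ has 2 even-length cycles, so sgn(σ) = (−1)^2 and σ is even.

1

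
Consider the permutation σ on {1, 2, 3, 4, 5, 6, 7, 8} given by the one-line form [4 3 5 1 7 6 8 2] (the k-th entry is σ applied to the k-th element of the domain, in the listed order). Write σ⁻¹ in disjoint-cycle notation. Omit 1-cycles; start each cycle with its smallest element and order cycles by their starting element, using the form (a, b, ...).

First write σ in disjoint cycles: (1, 4)(2, 3, 5, 7, 8).
The inverse reverses every cycle; in canonical form, σ⁻¹ = (1, 4)(2, 8, 7, 5, 3).

(1, 4)(2, 8, 7, 5, 3)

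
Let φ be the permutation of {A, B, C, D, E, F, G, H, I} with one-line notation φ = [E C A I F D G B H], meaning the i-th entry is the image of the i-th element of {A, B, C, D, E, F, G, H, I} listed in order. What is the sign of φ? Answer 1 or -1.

In disjoint-cycle form the cycle lengths are 8, 1.
A cycle of length ℓ contributes ℓ−1 transpositions, so φ is a product of 7 transpositions — odd.

-1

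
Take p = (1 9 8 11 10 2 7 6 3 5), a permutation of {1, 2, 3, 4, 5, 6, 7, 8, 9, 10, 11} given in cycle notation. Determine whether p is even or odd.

odd

The cycle lengths are 10, 1.
A cycle is odd iff its length is even; p has 1 even-length cycle, so sgn(p) = (−1)^1 and p is odd.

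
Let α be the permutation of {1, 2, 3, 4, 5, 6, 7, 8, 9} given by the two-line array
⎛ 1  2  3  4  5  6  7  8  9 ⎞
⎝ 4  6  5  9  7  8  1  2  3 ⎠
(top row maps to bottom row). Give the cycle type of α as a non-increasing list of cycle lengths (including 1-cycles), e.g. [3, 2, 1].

The disjoint cycles are (1, 4, 9, 3, 5, 7)(2, 6, 8), with lengths 6, 3 in non-increasing order.

[6, 3]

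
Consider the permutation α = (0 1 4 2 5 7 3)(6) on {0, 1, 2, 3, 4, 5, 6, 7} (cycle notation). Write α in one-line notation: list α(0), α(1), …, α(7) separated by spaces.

Image by image: 0↦1, 1↦4, 2↦5, 3↦0, 4↦2, 5↦7, 6↦6, 7↦3.
So the one-line form is 1 4 5 0 2 7 6 3.

1 4 5 0 2 7 6 3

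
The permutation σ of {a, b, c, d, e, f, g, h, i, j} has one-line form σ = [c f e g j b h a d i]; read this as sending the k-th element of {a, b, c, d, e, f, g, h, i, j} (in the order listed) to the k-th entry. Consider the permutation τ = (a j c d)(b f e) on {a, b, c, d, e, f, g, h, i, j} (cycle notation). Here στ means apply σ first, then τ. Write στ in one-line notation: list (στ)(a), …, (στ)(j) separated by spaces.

(στ)(x) = τ(σ(x)). Computing each image: τ(σ(a)) = τ(c) = d, τ(σ(b)) = τ(f) = e, τ(σ(c)) = τ(e) = b, τ(σ(d)) = τ(g) = g, τ(σ(e)) = τ(j) = c, τ(σ(f)) = τ(b) = f, τ(σ(g)) = τ(h) = h, τ(σ(h)) = τ(a) = j, τ(σ(i)) = τ(d) = a, τ(σ(j)) = τ(i) = i.
Hence στ = [d e b g c f h j a i].

d e b g c f h j a i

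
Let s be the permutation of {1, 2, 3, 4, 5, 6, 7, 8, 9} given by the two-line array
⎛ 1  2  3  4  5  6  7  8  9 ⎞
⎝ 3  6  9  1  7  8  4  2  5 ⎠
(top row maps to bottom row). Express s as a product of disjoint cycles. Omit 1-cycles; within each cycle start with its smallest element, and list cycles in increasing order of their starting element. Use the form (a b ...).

Start at 1 and follow images: 1 → 3 → 9 → 5 → 7 → 4 → 1, giving the cycle (1 3 9 5 7 4).
Continuing from each remaining unvisited element yields (1 3 9 5 7 4)(2 6 8).

(1 3 9 5 7 4)(2 6 8)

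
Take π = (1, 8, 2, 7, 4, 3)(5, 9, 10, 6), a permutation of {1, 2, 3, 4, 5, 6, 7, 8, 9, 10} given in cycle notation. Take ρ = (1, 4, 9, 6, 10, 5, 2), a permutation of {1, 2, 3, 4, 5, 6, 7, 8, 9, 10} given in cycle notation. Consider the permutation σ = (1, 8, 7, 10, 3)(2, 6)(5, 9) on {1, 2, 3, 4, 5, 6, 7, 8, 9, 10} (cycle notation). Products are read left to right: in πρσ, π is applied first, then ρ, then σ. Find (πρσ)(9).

(πρσ)(9) = σ(ρ(π(9))). π(9) = 10, then ρ(10) = 5, then σ(5) = 9, so the result is 9.

9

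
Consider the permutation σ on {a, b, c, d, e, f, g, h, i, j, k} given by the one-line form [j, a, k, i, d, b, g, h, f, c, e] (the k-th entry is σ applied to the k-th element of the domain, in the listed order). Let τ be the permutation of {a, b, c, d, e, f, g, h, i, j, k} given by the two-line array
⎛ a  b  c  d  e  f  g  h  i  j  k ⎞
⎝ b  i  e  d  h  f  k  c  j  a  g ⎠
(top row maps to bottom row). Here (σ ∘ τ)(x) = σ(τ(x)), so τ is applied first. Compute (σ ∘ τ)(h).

First apply τ: τ(h) = c, then σ(c) = k. Thus (σ ∘ τ)(h) = k.

k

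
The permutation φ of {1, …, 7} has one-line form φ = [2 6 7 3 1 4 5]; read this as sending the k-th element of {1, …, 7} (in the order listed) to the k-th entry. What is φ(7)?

5

7 is element number 7 of the domain, and entry number 7 of the one-line form is 5, so φ(7) = 5.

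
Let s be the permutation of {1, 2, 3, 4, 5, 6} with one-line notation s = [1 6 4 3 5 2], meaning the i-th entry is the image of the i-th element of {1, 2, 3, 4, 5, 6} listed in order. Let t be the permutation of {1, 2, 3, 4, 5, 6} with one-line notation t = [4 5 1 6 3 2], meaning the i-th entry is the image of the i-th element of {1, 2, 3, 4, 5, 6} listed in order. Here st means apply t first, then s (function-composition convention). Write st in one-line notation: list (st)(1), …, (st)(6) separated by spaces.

3 5 1 2 4 6

(st)(x) = s(t(x)). Computing each image: s(t(1)) = s(4) = 3, s(t(2)) = s(5) = 5, s(t(3)) = s(1) = 1, s(t(4)) = s(6) = 2, s(t(5)) = s(3) = 4, s(t(6)) = s(2) = 6.
Hence st = [3 5 1 2 4 6].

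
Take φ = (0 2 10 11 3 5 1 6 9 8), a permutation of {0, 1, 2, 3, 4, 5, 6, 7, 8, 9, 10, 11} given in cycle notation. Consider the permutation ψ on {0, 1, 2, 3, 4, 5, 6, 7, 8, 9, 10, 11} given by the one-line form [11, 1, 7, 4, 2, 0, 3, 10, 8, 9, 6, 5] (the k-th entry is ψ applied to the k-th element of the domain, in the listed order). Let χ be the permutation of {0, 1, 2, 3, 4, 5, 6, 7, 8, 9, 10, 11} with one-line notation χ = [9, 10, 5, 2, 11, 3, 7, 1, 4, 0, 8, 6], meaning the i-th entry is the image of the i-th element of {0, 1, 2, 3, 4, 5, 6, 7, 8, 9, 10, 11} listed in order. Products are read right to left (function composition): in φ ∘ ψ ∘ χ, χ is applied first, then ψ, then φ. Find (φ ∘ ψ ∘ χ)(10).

(φ ∘ ψ ∘ χ)(10) = φ(ψ(χ(10))). χ(10) = 8, then ψ(8) = 8, then φ(8) = 0, so the result is 0.

0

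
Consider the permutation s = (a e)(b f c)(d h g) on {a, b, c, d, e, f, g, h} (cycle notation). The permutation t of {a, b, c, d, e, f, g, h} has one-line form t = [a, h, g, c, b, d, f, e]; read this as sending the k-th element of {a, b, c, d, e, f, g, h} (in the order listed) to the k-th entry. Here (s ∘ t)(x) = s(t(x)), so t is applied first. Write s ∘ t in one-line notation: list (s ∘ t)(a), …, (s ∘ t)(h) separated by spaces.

e g d b f h c a

(s ∘ t)(x) = s(t(x)). Computing each image: s(t(a)) = s(a) = e, s(t(b)) = s(h) = g, s(t(c)) = s(g) = d, s(t(d)) = s(c) = b, s(t(e)) = s(b) = f, s(t(f)) = s(d) = h, s(t(g)) = s(f) = c, s(t(h)) = s(e) = a.
Hence s ∘ t = [e g d b f h c a].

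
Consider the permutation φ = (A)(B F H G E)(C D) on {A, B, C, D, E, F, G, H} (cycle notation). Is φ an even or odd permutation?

odd

The cycle lengths are 5, 2, 1.
A cycle is odd iff its length is even; φ has 1 even-length cycle, so sgn(φ) = (−1)^1 and φ is odd.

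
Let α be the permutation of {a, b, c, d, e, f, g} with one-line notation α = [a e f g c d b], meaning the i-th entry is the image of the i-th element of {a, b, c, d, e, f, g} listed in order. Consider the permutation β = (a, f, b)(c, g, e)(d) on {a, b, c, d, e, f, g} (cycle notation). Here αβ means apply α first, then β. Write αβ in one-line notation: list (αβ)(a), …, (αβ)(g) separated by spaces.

(αβ)(x) = β(α(x)). Computing each image: β(α(a)) = β(a) = f, β(α(b)) = β(e) = c, β(α(c)) = β(f) = b, β(α(d)) = β(g) = e, β(α(e)) = β(c) = g, β(α(f)) = β(d) = d, β(α(g)) = β(b) = a.
Hence αβ = [f c b e g d a].

f c b e g d a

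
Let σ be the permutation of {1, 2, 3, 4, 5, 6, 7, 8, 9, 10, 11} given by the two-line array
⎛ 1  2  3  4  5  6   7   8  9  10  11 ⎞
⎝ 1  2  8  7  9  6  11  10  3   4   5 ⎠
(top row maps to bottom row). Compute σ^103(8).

3

Tracing 8 → 10 → … returns to 8 after 8 steps, so 8 lies in an 8-cycle (3, 8, 10, 4, 7, 11, 5, 9).
Since the cycle has length 8, σ^103 acts on it the same as σ^7 (103 mod 8 = 7).
Stepping 7 places around the cycle: 8 → 10 → 4 → 7 → 11 → 5 → 9 → 3.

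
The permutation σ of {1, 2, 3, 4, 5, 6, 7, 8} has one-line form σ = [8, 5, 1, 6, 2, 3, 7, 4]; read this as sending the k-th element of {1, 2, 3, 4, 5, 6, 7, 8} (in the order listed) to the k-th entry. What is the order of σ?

10

The disjoint-cycle form of σ has cycle lengths 5, 2, 1.
The order is lcm(5, 2) = 10.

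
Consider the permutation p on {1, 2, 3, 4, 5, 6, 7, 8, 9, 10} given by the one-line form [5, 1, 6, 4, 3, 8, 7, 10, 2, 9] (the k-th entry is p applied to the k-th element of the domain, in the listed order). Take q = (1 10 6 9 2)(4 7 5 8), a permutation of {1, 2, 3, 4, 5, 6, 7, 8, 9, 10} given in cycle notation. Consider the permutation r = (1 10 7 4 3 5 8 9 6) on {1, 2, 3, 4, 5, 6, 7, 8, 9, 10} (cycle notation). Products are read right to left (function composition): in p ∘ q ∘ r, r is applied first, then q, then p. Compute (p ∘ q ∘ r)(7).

7

Chase 7: r(7) = 4; q(4) = 7; p(7) = 7. Hence (p ∘ q ∘ r)(7) = 7.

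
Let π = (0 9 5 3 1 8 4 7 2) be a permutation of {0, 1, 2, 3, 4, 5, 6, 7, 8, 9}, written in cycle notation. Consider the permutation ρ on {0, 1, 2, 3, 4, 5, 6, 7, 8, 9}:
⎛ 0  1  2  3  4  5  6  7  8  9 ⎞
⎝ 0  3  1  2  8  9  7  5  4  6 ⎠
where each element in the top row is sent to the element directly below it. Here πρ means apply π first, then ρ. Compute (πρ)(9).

9

π(9) = 5, then ρ(5) = 9; composing gives (πρ)(9) = 9.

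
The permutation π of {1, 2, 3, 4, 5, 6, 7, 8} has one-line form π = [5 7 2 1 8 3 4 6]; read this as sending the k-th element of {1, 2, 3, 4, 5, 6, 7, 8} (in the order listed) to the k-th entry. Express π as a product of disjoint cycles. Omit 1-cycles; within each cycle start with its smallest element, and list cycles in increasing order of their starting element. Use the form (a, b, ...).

From 1: 1 → 5 → 8 → 6 → 3 → 2 → 7 → 4 → 1, closing the cycle (1, 5, 8, 6, 3, 2, 7, 4).
Repeating from the next unused element and collecting all non-trivial cycles gives (1, 5, 8, 6, 3, 2, 7, 4).

(1, 5, 8, 6, 3, 2, 7, 4)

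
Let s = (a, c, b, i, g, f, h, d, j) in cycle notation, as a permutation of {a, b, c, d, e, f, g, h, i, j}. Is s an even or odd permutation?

even

The cycle lengths are 9, 1.
A cycle of length ℓ contributes ℓ−1 transpositions, so s is a product of 8 transpositions — even.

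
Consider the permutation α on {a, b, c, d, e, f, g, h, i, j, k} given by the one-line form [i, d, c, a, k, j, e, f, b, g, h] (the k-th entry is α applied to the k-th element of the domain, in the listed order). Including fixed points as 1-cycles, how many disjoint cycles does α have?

3

The cycle decomposition is (a i b d)(c)(e k h f j g), which has 3 cycles (counting 1-cycles).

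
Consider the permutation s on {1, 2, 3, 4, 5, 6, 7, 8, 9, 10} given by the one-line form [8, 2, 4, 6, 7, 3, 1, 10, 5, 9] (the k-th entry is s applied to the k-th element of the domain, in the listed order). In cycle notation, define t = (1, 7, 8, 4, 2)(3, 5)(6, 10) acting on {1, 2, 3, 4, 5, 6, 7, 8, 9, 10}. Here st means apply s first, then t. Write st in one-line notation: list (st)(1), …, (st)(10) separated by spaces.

(st)(x) = t(s(x)). Computing each image: t(s(1)) = t(8) = 4, t(s(2)) = t(2) = 1, t(s(3)) = t(4) = 2, t(s(4)) = t(6) = 10, t(s(5)) = t(7) = 8, t(s(6)) = t(3) = 5, t(s(7)) = t(1) = 7, t(s(8)) = t(10) = 6, t(s(9)) = t(5) = 3, t(s(10)) = t(9) = 9.
Hence st = [4 1 2 10 8 5 7 6 3 9].

4 1 2 10 8 5 7 6 3 9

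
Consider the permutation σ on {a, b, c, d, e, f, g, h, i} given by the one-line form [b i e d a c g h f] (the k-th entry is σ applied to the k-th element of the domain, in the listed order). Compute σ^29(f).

Tracing f → c → … returns to f after 6 steps, so f lies in a 6-cycle (a, b, i, f, c, e).
On a 6-cycle, σ^6 is the identity, so σ^29 = σ^5 there (29 ≡ 5 mod 6).
Advancing 5 steps from f: f → c → e → a → b → i.

i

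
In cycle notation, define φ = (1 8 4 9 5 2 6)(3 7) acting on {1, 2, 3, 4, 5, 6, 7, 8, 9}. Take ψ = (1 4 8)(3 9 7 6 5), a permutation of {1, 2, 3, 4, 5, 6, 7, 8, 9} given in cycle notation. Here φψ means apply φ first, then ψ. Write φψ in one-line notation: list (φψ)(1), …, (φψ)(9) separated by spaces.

1 5 6 7 2 4 9 8 3

Chase each element through φ then ψ: 1 → 8 → 1; 2 → 6 → 5; 3 → 7 → 6; 4 → 9 → 7; 5 → 2 → 2; 6 → 1 → 4; 7 → 3 → 9; 8 → 4 → 8; 9 → 5 → 3.
Collecting the images, φψ = [1 5 6 7 2 4 9 8 3].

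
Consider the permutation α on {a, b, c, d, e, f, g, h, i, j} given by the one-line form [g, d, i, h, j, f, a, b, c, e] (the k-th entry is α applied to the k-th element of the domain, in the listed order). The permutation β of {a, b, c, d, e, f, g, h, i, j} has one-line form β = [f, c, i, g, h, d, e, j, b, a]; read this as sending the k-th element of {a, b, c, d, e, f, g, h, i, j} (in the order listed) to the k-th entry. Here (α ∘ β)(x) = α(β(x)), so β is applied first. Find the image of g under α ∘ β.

j

β(g) = e, then α(e) = j; composing gives (α ∘ β)(g) = j.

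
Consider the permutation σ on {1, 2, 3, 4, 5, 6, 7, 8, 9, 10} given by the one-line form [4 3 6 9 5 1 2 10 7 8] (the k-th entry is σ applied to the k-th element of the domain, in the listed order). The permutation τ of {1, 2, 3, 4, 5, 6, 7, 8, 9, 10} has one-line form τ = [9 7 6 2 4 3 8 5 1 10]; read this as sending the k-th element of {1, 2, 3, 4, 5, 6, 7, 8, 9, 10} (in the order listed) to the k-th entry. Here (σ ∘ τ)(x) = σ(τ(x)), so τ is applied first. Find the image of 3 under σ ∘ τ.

First apply τ: τ(3) = 6, then σ(6) = 1. Thus (σ ∘ τ)(3) = 1.

1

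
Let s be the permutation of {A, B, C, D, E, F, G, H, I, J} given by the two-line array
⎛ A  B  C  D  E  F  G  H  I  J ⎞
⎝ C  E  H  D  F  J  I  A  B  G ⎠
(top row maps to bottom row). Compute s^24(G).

G

Tracing G → I → … returns to G after 6 steps, so G lies in a 6-cycle (B E F J G I).
On a 6-cycle, s^6 is the identity, so s^24 = s^0 there (24 ≡ 0 mod 6).
So s^24(G) = G.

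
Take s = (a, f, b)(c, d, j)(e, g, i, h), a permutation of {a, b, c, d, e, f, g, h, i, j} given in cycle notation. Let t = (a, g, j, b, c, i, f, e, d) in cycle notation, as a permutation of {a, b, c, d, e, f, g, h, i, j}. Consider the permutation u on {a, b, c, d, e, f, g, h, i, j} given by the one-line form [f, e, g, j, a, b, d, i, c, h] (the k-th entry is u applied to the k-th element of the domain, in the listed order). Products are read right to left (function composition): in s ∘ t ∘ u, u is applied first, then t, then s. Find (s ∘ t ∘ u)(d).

Chase d: u(d) = j; t(j) = b; s(b) = a. Hence (s ∘ t ∘ u)(d) = a.

a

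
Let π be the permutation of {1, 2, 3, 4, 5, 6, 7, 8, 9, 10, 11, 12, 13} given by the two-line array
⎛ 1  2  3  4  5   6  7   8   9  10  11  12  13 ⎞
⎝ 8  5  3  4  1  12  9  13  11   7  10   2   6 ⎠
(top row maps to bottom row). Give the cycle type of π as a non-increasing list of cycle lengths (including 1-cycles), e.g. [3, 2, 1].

The disjoint cycles are (1, 8, 13, 6, 12, 2, 5)(3)(4)(7, 9, 11, 10), with lengths 7, 4, 1, 1 in non-increasing order.

[7, 4, 1, 1]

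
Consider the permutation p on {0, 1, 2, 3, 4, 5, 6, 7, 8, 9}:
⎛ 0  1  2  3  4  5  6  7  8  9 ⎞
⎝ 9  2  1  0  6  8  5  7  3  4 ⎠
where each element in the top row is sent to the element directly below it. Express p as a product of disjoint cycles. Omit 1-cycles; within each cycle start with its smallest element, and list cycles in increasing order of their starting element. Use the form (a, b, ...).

(0, 9, 4, 6, 5, 8, 3)(1, 2)

Iterating p from 0 gives 0 → 9 → 4 → 6 → 5 → 8 → 3 → 0; that is the 7-cycle (0, 9, 4, 6, 5, 8, 3).
Continuing from each remaining unvisited element yields (0, 9, 4, 6, 5, 8, 3)(1, 2).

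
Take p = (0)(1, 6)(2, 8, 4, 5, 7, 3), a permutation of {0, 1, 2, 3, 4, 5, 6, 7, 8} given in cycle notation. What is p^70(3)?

3 lies in the 6-cycle (2, 8, 4, 5, 7, 3).
Powers repeat with period 6 on this cycle, and 70 mod 6 = 4, so p^70(3) = p^4(3).
Stepping 4 places around the cycle: 3 → 2 → 8 → 4 → 5.

5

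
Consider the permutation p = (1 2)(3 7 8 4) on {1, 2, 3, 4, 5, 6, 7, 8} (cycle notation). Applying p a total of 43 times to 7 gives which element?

3

7 lies in the 4-cycle (3 7 8 4).
Since the cycle has length 4, p^43 acts on it the same as p^3 (43 mod 4 = 3).
Advancing 3 steps from 7: 7 → 8 → 4 → 3.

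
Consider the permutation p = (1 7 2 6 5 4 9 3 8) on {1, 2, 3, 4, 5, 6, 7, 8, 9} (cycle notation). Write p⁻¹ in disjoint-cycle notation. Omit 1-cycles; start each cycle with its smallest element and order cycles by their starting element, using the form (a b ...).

(1 8 3 9 4 5 6 2 7)

If p sends a → b within a cycle, p⁻¹ sends b → a; equivalently, reverse each cycle.
Reversing each cycle of p and rotating so the smallest element leads gives (1 8 3 9 4 5 6 2 7).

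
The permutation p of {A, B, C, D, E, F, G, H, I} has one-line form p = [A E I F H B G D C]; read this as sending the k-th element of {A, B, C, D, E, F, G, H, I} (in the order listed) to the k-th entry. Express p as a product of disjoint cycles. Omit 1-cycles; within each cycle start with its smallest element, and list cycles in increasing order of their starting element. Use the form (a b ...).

From B: B → E → H → D → F → B, closing the cycle (B E H D F).
Repeating from the next unused element and collecting all non-trivial cycles gives (B E H D F)(C I).

(B E H D F)(C I)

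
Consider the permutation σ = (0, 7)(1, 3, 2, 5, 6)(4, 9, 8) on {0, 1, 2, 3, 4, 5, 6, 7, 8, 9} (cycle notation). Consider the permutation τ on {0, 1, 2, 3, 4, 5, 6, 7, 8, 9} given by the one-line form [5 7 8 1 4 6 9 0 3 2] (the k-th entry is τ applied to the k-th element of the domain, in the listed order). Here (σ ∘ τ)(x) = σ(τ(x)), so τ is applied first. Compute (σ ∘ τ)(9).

5

(σ ∘ τ)(9) = σ(τ(9)). τ(9) = 2, then σ(2) = 5. So (σ ∘ τ)(9) = 5.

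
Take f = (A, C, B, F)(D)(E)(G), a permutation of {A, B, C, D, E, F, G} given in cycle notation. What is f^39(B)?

B lies in the 4-cycle (A, C, B, F).
On a 4-cycle, f^4 is the identity, so f^39 = f^3 there (39 ≡ 3 mod 4).
Advancing 3 steps from B: B → F → A → C.

C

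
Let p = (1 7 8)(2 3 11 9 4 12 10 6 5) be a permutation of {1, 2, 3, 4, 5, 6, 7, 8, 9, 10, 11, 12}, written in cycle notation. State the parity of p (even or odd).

The cycle lengths are 9, 3.
A cycle of length ℓ contributes ℓ−1 transpositions, so p is a product of 8 + 2 = 10 transpositions — even.

even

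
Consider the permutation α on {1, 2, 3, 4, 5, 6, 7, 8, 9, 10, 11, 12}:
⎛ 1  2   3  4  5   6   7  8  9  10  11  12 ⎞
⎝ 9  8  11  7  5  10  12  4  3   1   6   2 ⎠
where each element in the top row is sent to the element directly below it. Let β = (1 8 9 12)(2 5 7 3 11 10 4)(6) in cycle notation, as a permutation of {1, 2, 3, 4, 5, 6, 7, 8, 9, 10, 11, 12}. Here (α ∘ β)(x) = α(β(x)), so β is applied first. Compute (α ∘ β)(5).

12

β(5) = 7, then α(7) = 12; composing gives (α ∘ β)(5) = 12.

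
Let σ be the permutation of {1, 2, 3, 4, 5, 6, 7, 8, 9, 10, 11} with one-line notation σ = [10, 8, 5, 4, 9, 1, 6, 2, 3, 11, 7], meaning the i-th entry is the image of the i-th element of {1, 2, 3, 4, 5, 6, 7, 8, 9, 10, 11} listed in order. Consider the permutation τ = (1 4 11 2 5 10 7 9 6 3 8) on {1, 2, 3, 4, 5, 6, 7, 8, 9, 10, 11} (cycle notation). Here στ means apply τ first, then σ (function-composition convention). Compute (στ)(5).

τ(5) = 10, then σ(10) = 11; composing gives (στ)(5) = 11.

11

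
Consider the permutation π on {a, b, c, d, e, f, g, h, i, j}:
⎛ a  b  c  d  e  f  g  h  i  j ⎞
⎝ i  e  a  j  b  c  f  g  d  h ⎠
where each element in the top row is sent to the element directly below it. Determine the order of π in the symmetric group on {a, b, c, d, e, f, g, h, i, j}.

8

The disjoint-cycle form of π has cycle lengths 8, 2.
The order is lcm(8, 2) = 8.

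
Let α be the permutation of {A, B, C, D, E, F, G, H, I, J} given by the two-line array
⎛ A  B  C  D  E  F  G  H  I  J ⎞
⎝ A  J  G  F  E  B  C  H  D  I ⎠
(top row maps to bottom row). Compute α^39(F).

D

Tracing F → B → … returns to F after 5 steps, so F lies in a 5-cycle (B J I D F).
On a 5-cycle, α^5 is the identity, so α^39 = α^4 there (39 ≡ 4 mod 5).
Stepping 4 places around the cycle: F → B → J → I → D.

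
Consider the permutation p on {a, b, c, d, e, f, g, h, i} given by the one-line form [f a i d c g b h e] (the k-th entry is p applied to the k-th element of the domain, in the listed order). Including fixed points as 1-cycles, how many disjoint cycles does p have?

The cycle decomposition is (a f g b)(c i e)(d)(h), which has 4 cycles (counting 1-cycles).

4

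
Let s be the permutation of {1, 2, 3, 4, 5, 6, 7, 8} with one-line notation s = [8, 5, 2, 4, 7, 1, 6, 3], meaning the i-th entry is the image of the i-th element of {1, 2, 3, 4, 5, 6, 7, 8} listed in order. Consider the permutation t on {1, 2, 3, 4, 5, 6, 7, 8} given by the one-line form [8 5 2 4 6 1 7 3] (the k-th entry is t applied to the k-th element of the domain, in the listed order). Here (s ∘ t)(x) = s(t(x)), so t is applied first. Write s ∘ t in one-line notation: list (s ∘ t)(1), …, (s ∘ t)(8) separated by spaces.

(s ∘ t)(x) = s(t(x)). Computing each image: s(t(1)) = s(8) = 3, s(t(2)) = s(5) = 7, s(t(3)) = s(2) = 5, s(t(4)) = s(4) = 4, s(t(5)) = s(6) = 1, s(t(6)) = s(1) = 8, s(t(7)) = s(7) = 6, s(t(8)) = s(3) = 2.
Hence s ∘ t = [3 7 5 4 1 8 6 2].

3 7 5 4 1 8 6 2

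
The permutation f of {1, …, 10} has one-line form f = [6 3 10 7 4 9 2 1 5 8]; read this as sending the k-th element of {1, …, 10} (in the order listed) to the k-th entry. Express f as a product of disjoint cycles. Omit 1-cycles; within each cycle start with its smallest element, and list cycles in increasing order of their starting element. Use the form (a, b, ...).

(1, 6, 9, 5, 4, 7, 2, 3, 10, 8)

Iterating f from 1 gives 1 → 6 → 9 → 5 → 4 → 7 → 2 → 3 → 10 → 8 → 1; that is the 10-cycle (1, 6, 9, 5, 4, 7, 2, 3, 10, 8).
Repeating from the next unused element and collecting all non-trivial cycles gives (1, 6, 9, 5, 4, 7, 2, 3, 10, 8).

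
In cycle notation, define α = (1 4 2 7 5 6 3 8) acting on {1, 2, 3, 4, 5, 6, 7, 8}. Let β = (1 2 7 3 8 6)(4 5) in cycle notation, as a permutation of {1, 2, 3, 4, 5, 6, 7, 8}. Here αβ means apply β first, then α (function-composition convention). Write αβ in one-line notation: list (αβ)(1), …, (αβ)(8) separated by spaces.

(αβ)(x) = α(β(x)). Computing each image: α(β(1)) = α(2) = 7, α(β(2)) = α(7) = 5, α(β(3)) = α(8) = 1, α(β(4)) = α(5) = 6, α(β(5)) = α(4) = 2, α(β(6)) = α(1) = 4, α(β(7)) = α(3) = 8, α(β(8)) = α(6) = 3.
Hence αβ = [7 5 1 6 2 4 8 3].

7 5 1 6 2 4 8 3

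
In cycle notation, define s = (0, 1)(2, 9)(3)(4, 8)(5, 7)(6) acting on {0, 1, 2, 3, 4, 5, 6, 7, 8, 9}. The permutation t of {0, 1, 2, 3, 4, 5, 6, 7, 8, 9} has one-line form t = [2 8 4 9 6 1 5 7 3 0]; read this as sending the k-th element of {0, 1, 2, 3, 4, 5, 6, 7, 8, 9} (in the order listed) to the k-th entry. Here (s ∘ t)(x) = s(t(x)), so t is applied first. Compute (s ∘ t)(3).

2

t(3) = 9, then s(9) = 2; composing gives (s ∘ t)(3) = 2.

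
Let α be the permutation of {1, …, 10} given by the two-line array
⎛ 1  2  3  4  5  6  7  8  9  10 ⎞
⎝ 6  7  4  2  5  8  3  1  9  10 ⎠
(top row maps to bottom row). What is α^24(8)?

8

Tracing 8 → 1 → … returns to 8 after 3 steps, so 8 lies in a 3-cycle (1 6 8).
Since the cycle has length 3, α^24 acts on it the same as α^0 (24 mod 3 = 0).
So α^24(8) = 8.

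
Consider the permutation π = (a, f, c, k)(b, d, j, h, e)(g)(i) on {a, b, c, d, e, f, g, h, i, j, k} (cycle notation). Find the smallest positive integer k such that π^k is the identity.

The cycle type of π is (5, 4, 1, 1).
Since disjoint cycles commute, ord(π) = lcm(5, 4) = 20.

20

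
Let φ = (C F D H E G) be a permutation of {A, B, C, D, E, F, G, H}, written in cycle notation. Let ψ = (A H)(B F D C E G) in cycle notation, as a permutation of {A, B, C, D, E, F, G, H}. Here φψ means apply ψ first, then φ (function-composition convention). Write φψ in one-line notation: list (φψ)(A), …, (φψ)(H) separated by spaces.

E D G F C H B A

For each element, apply ψ then φ: A → H → E; B → F → D; C → E → G; D → C → F; E → G → C; F → D → H; G → B → B; H → A → A.
So φψ in one-line form is E D G F C H B A.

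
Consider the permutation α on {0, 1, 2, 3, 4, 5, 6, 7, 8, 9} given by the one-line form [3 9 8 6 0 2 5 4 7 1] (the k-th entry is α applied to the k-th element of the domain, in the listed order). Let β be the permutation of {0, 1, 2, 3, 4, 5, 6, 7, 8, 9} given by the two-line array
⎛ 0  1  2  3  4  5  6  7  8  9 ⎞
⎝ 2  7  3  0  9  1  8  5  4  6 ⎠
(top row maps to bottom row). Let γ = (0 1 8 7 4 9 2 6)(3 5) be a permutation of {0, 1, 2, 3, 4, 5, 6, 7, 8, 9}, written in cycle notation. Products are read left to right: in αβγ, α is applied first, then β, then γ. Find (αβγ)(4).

(αβγ)(4) = γ(β(α(4))). α(4) = 0, then β(0) = 2, then γ(2) = 6, so the result is 6.

6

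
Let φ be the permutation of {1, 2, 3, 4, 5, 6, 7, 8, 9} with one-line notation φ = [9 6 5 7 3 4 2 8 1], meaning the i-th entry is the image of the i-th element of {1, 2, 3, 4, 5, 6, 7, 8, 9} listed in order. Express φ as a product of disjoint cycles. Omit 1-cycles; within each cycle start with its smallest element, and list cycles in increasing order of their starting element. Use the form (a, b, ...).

From 1: 1 → 9 → 1, closing the cycle (1, 9).
Continuing from each remaining unvisited element yields (1, 9)(2, 6, 4, 7)(3, 5).

(1, 9)(2, 6, 4, 7)(3, 5)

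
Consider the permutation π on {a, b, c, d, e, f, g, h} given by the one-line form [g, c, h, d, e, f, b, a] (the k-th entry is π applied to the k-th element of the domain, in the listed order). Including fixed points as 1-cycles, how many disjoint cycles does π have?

The cycle decomposition is (a g b c h)(d)(e)(f), which has 4 cycles (counting 1-cycles).

4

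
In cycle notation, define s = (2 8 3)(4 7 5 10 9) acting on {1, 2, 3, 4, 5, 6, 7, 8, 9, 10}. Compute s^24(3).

3 lies in the 3-cycle (2 8 3).
Since the cycle has length 3, s^24 acts on it the same as s^0 (24 mod 3 = 0).
So s^24(3) = 3.

3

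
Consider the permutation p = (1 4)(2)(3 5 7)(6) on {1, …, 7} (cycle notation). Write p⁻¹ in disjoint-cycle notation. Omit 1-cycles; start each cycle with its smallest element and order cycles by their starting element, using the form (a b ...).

(1 4)(3 7 5)

Inverting a permutation written in cycle notation just reverses the order within every cycle.
After reversing and putting each cycle's least element first, p⁻¹ = (1 4)(3 7 5).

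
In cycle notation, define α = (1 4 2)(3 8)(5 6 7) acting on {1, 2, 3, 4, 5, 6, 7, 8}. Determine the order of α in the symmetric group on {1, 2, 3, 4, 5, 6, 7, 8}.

6

The cycle type of α is (3, 3, 2).
The order of α is the least common multiple of its cycle lengths: lcm(3, 3, 2) = 6.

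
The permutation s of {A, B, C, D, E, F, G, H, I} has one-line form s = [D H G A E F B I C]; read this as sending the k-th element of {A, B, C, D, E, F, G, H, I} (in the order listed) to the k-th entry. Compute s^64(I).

H

Tracing I → C → … returns to I after 5 steps, so I lies in a 5-cycle (B, H, I, C, G).
Since the cycle has length 5, s^64 acts on it the same as s^4 (64 mod 5 = 4).
Stepping 4 places around the cycle: I → C → G → B → H.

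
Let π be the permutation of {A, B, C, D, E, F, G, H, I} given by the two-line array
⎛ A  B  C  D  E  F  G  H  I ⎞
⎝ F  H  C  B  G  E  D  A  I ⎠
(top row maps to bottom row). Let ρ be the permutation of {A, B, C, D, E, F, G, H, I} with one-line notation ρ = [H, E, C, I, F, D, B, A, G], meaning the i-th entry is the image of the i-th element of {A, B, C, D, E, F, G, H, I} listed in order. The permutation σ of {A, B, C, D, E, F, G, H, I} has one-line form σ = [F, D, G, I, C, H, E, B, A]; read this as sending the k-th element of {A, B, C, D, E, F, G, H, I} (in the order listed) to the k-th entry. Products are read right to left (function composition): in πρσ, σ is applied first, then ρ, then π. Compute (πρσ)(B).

(πρσ)(B) = π(ρ(σ(B))). σ(B) = D, then ρ(D) = I, then π(I) = I, so the result is I.

I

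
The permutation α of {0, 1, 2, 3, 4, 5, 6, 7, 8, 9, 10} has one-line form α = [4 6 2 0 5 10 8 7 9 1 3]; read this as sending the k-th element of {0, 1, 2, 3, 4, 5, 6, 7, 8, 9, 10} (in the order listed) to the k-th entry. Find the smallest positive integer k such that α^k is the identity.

The disjoint-cycle form of α has cycle lengths 5, 4, 1, 1.
The order of α is the least common multiple of its cycle lengths: lcm(5, 4) = 20.

20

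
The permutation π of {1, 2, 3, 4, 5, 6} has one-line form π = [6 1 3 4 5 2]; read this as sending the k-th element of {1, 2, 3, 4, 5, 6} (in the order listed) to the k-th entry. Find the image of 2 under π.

1

2 is element number 2 of the domain, and entry number 2 of the one-line form is 1, so π(2) = 1.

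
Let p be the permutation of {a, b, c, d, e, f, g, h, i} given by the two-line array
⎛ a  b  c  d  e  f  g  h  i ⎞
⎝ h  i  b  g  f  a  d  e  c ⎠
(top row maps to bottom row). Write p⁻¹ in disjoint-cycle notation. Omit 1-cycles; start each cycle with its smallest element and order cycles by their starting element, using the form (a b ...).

(a f e h)(b c i)(d g)

The cycle decomposition of p is (a h e f)(b i c)(d g).
The inverse reverses every cycle; in canonical form, p⁻¹ = (a f e h)(b c i)(d g).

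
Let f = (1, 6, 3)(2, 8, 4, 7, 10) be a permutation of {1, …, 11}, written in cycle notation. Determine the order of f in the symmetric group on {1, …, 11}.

The cycle type of f is (5, 3, 1, 1, 1).
Since disjoint cycles commute, ord(f) = lcm(5, 3) = 15.

15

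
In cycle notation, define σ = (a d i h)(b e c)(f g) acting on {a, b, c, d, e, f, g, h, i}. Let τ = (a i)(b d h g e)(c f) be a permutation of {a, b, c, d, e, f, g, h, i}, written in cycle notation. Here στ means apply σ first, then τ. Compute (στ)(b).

b

(στ)(b) = τ(σ(b)). σ(b) = e, then τ(e) = b. So (στ)(b) = b.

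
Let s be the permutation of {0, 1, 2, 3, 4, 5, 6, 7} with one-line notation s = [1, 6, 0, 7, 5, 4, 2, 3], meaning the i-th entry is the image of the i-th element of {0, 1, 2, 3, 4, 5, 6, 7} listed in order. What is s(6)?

6 is element number 7 of the domain, and entry number 7 of the one-line form is 2, so s(6) = 2.

2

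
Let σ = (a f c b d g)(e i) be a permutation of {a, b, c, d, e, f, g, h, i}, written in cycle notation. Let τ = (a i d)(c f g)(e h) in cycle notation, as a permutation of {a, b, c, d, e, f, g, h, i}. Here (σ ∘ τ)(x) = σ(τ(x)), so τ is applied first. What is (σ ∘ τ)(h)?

i

First apply τ: τ(h) = e, then σ(e) = i. Thus (σ ∘ τ)(h) = i.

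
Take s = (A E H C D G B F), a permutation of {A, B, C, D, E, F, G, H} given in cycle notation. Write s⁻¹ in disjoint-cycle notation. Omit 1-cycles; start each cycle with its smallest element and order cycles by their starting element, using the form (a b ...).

If s sends a → b within a cycle, s⁻¹ sends b → a; equivalently, reverse each cycle.
After reversing and putting each cycle's least element first, s⁻¹ = (A F B G D C H E).

(A F B G D C H E)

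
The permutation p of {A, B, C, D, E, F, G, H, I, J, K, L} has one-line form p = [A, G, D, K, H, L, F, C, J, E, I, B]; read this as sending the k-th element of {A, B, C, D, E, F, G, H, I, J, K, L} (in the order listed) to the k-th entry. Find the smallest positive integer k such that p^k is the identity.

The disjoint-cycle form of p has cycle lengths 7, 4, 1.
Since disjoint cycles commute, ord(p) = lcm(7, 4) = 28.

28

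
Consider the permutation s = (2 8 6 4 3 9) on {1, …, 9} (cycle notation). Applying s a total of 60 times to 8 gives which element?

8

8 lies in the 6-cycle (2 8 6 4 3 9).
Since the cycle has length 6, s^60 acts on it the same as s^0 (60 mod 6 = 0).
So s^60(8) = 8.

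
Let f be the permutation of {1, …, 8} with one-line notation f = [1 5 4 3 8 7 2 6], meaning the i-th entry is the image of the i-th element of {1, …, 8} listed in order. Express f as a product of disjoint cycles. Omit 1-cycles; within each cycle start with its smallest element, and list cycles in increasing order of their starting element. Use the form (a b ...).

Start at 2 and follow images: 2 → 5 → 8 → 6 → 7 → 2, giving the cycle (2 5 8 6 7).
Repeating from the next unused element and collecting all non-trivial cycles gives (2 5 8 6 7)(3 4).

(2 5 8 6 7)(3 4)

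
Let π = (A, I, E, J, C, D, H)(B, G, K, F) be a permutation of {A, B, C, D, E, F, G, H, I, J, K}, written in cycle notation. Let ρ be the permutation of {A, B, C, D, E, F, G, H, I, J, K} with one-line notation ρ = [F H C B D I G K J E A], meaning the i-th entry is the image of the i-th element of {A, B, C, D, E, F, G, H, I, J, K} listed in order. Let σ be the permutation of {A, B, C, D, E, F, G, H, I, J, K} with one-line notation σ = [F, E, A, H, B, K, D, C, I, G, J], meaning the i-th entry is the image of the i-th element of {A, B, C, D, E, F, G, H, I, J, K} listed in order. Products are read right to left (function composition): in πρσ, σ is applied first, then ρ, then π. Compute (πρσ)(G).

(πρσ)(G) = π(ρ(σ(G))). σ(G) = D, then ρ(D) = B, then π(B) = G, so the result is G.

G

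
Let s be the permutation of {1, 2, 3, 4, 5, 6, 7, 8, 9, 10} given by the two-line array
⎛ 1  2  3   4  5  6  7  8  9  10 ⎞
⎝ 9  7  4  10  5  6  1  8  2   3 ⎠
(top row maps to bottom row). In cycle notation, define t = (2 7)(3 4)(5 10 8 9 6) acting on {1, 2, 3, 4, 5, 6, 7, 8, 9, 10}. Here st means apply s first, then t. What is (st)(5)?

10

(st)(5) = t(s(5)). s(5) = 5, then t(5) = 10. So (st)(5) = 10.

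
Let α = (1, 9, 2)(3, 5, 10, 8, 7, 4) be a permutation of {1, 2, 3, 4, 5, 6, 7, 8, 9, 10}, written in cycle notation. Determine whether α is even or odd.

The cycle lengths are 6, 3, 1.
A cycle is odd iff its length is even; α has 1 even-length cycle, so sgn(α) = (−1)^1 and α is odd.

odd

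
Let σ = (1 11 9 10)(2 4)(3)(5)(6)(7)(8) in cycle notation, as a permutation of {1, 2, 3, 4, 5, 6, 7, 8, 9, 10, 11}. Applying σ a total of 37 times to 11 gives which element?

11 lies in the 4-cycle (1 11 9 10).
On a 4-cycle, σ^4 is the identity, so σ^37 = σ^1 there (37 ≡ 1 mod 4).
Stepping 1 place around the cycle: 11 → 9.

9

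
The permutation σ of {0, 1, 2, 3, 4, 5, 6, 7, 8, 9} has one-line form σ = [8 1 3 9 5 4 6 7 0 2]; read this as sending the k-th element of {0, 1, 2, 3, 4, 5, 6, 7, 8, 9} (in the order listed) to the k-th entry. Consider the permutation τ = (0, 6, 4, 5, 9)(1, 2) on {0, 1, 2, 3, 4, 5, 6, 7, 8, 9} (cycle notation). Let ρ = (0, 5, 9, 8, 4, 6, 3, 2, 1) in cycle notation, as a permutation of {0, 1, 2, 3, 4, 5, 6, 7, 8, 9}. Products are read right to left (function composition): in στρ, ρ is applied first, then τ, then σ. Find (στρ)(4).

5

Apply the permutations in order: ρ(4) = 6, then τ(6) = 4, then σ(4) = 5. So (στρ)(4) = 5.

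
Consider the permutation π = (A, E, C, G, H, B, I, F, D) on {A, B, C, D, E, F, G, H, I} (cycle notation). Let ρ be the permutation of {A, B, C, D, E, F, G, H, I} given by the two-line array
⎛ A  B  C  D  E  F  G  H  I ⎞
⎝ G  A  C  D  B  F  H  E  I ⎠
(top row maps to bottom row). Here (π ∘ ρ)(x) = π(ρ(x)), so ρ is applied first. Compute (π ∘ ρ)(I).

F

ρ(I) = I, then π(I) = F; composing gives (π ∘ ρ)(I) = F.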